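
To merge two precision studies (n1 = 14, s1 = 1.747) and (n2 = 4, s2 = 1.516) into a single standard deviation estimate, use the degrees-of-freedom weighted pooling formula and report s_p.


s_p = sqrt(((n1-1)*s1^2 + (n2-1)*s2^2) / (n1+n2-2))
numerator = (14-1)*1.747^2 + (4-1)*1.516^2 = 39.676117 + 6.894768 = 46.570885
denominator = 14 + 4 - 2 = 16
s_p^2 = 46.570885 / 16 = 2.9106803
s_p = sqrt(2.9106803) = 1.7061

1.7061


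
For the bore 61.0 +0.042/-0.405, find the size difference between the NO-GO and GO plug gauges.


GO = nominal - lower_tol (smallest hole = maximum material condition)
GO = 61.0 - 0.405 = 60.595
NO-GO = nominal + upper_tol (largest hole = least material condition)
NO-GO = 61.0 + 0.042 = 61.042
spread = NO-GO - GO = 61.042 - 60.595 = 0.4470

0.4470


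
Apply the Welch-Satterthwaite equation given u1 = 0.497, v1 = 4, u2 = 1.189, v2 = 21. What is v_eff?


uc = sqrt(u1^2 + u2^2) = sqrt(0.497^2 + 1.189^2) = 1.2886931
v_eff = uc^4 / (u1^4/v1 + u2^4/v2)
= 1.2886931^4 / (0.497^4/4 + 1.189^4/21)
= 2.7580238 / 0.11042513
v_eff = 24.9764

24.9764


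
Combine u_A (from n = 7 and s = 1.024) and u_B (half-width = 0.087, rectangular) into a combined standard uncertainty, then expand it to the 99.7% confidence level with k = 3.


u_A = s / sqrt(n) = 1.024 / sqrt(7) = 0.38703562
u_B = half_width / sqrt(3) = 0.087 / sqrt(3) = 0.050229473
uc = sqrt(u_A^2 + u_B^2) = sqrt(0.38703562^2 + 0.050229473^2) = 0.3902814
U = k * uc = 3 * 0.3902814
U = 1.1708

1.1708


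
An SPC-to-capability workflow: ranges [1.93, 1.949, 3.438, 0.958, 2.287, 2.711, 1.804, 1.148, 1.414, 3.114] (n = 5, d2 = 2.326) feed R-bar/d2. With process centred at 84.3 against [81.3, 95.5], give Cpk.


R_bar = (1.93 + 1.949 + 3.438 + 0.958 + 2.287 + 2.711 + 1.804 + 1.148 + 1.414 + 3.114) / 10 = 2.0753
sigma = R_bar / d2 = 2.0753 / 2.326 = 0.8922184
Cp = (USL - LSL)/(6*sigma) = (95.5 - 81.3)/(6*0.8922184) = 2.6526
Cpu = (95.5 - 84.3)/(3*0.8922184) = 4.1843
Cpl = (84.3 - 81.3)/(3*0.8922184) = 1.1208
Cpk = min(Cpu, Cpl) = 1.1208

1.1208


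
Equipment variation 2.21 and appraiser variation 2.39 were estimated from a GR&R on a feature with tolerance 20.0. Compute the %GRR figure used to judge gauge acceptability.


GRR = sqrt(EV^2 + AV^2) = sqrt(2.21^2 + 2.39^2) = 3.2551805
%GRR = GRR / tol * 100 = 3.2551805 / 20.0 * 100
%GRR = 16.2759

16.2759


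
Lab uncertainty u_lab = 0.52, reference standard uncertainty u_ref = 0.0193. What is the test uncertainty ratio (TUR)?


TUR = u_lab / u_ref
= 0.52 / 0.0193
= 26.9430

26.9430


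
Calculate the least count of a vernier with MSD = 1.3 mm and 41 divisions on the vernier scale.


LC = MSD / n_div
= 1.3 / 41
= 0.0317

0.0317


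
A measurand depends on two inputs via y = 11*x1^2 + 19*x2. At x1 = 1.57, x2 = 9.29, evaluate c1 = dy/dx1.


y = 11*x1^2 + 19*x2
dy/dx1 = 2*11*x1
Evaluate at x1 = 1.57: c1 = 22 * 1.57
c1 = 34.5400

34.5400


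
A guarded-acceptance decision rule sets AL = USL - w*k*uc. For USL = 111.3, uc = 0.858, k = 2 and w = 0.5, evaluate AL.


U = k * uc = 2 * 0.858 = 1.716
guard band g = w * U = 0.5 * 1.716 = 0.858
AL = USL - g = 111.3 - 0.858
AL = 110.4420

110.4420


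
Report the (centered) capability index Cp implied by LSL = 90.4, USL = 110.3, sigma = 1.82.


Cp = (USL - LSL) / (6 * sigma)
= (110.3 - 90.4) / (6 * 1.82)
= 19.9000 / 10.9200
= 1.8223

1.8223


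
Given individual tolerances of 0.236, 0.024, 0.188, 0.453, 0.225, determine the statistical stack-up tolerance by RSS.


RSS = sqrt(0.236^2 + 0.024^2 + 0.188^2 + 0.453^2 + 0.225^2)
= sqrt(0.34745)
= 0.5894

0.5894


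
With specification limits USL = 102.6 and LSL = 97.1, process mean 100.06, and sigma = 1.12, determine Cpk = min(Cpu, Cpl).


Cpu = (USL - mean) / (3*sigma) = (102.6 - 100.06) / (3*1.12) = 0.7560
Cpl = (mean - LSL) / (3*sigma) = (100.06 - 97.1) / (3*1.12) = 0.8810
Cpk = min(Cpu, Cpl) = 0.7560

0.7560


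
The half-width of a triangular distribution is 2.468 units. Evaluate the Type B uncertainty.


u_B = half_width / sqrt(6)
u_B = 2.468 / 2.4494897
u_B = 1.0076

1.0076


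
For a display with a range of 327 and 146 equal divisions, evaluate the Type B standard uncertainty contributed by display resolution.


resolution = range / divisions
resolution = 327 / 146 = 2.239726
u_res = resolution / (2*sqrt(3))
u_res = 2.239726 / 3.4641016
u_res = 0.6466

0.6466


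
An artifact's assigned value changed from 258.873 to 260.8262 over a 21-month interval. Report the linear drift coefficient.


rate = (v2 - v1) / months
= (260.8262 - 258.873) / 21
= 1.9532 / 21
= 0.0930

0.0930


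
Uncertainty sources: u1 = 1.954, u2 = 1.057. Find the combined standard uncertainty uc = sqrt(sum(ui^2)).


uc = sqrt(1.954^2 + 1.057^2)
uc = sqrt(4.935365)
uc = 2.2216

2.2216


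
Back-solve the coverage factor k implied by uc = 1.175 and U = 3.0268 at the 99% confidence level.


k = U / uc
k = 3.0268 / 1.175
k = 2.576

2.576


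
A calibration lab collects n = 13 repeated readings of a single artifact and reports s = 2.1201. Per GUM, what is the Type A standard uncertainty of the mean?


u_A = s / sqrt(n)
u_A = 2.1201 / sqrt(13)
u_A = 2.1201 / 3.6055513
u_A = 0.5880

0.5880


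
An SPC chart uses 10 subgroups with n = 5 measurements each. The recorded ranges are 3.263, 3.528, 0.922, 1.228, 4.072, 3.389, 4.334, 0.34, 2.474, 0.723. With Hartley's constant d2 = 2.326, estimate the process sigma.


R_bar = (3.263 + 3.528 + 0.922 + 1.228 + 4.072 + 3.389 + 4.334 + 0.34 + 2.474 + 0.723) / 10
R_bar = 24.273 / 10 = 2.4273
sigma_hat = R_bar / d2 = 2.4273 / 2.326 = 1.0436

1.0436


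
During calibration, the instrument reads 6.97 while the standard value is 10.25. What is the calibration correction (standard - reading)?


Correction = standard - reading
= 10.25 - 6.97
= 3.2800

3.2800


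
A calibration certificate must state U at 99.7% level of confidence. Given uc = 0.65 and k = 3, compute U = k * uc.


U = k * uc
U = 3 * 0.65
U = 1.9500

1.9500


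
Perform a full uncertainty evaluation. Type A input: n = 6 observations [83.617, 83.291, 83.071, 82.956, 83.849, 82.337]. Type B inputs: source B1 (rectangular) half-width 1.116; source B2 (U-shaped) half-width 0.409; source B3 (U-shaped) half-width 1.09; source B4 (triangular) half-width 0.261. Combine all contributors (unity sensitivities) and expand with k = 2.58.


mean = (83.617 + 83.291 + 83.071 + 82.956 + 83.849 + 82.337) / 6 = 83.18683333
s = sqrt(sum((x - mean)^2)/(n-1)) = 0.53353104
u_A = s / sqrt(n) = 0.53353104 / sqrt(6) = 0.21781313
u_B1 = 1.116 / sqrt(3) = 0.6443229
u_B2 = 0.409 / sqrt(2) = 0.28920667
u_B3 = 1.09 / sqrt(2) = 0.77074639
u_B4 = 0.261 / sqrt(6) = 0.1065528
uc = sqrt(0.21781313^2 + 0.6443229^2 + 0.28920667^2 + 0.77074639^2 + 0.1065528^2) = 1.0731442
U = k * uc = 2.58 * 1.0731442
U = 2.7687

2.7687


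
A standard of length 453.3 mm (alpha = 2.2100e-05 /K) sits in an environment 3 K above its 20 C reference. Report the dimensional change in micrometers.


dL = L * alpha * dT
= 453.3 * 2.2100e-05 * 3
= 0.0300538 mm
dL_um = 0.0300538 * 1000 = 30.0538 um

30.0538


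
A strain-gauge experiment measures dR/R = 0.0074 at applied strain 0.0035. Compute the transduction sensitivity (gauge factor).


GF = (dR/R) / epsilon
= 0.0074 / 0.0035
= 2.1143

2.1143


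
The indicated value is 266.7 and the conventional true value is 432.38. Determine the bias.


Systematic error = measured - true
= 266.7 - 432.38
= -165.6800

-165.6800


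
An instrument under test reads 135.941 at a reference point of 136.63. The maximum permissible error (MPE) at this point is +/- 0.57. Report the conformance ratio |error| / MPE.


e = indication - reference = 135.941 - 136.63 = -0.6890
|e| = 0.6890
ratio = |e| / MPE = 0.6890 / 0.57
ratio = 1.2088

1.2088


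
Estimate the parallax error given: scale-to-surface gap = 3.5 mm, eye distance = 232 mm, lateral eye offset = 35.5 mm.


error = h * offset / d
= 3.5 * 35.5 / 232
= 0.5356

0.5356


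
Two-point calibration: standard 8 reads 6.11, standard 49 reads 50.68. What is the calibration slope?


slope = (y2 - y1) / (x2 - x1)
= (50.68 - 6.11) / (49 - 8)
= 44.5700 / 41
= 1.0871

1.0871


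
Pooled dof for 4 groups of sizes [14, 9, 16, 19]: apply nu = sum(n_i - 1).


nu = sum_i (n_i - 1)
nu = ((14 - 1) + (9 - 1) + (16 - 1) + (19 - 1))
nu = 13 + 8 + 15 + 18
nu = 54

54


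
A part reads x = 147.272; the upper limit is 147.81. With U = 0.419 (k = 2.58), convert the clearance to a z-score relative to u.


u = U / k = 0.419 / 2.58 = 0.1624031
margin = |USL - x| = |147.81 - 147.272| = 0.538
z = margin / u = 0.538 / 0.1624031
z = 3.3127

3.3127


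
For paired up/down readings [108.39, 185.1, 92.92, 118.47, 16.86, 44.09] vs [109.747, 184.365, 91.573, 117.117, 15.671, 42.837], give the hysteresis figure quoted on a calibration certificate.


|108.39 - 109.747| = 1.3570
|185.1 - 184.365| = 0.7350
|92.92 - 91.573| = 1.3470
|118.47 - 117.117| = 1.3530
|16.86 - 15.671| = 1.1890
|44.09 - 42.837| = 1.2530
hysteresis = max(diffs) = 1.3570

1.3570


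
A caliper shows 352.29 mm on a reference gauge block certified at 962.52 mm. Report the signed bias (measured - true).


Systematic error = measured - true
= 352.29 - 962.52
= -610.2300

-610.2300


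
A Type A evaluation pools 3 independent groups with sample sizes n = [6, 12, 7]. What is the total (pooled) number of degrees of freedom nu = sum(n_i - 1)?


nu = sum_i (n_i - 1)
nu = ((6 - 1) + (12 - 1) + (7 - 1))
nu = 5 + 11 + 6
nu = 22

22


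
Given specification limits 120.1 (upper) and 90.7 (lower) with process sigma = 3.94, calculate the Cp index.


Cp = (USL - LSL) / (6 * sigma)
= (120.1 - 90.7) / (6 * 3.94)
= 29.4000 / 23.6400
= 1.2437

1.2437


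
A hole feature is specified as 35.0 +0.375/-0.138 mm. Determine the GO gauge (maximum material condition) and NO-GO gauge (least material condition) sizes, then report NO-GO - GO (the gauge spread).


GO = nominal - lower_tol (smallest hole = maximum material condition)
GO = 35.0 - 0.138 = 34.862
NO-GO = nominal + upper_tol (largest hole = least material condition)
NO-GO = 35.0 + 0.375 = 35.375
spread = NO-GO - GO = 35.375 - 34.862 = 0.5130

0.5130


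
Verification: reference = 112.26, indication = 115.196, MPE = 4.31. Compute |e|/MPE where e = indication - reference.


e = indication - reference = 115.196 - 112.26 = 2.9360
|e| = 2.9360
ratio = |e| / MPE = 2.9360 / 4.31
ratio = 0.6812

0.6812


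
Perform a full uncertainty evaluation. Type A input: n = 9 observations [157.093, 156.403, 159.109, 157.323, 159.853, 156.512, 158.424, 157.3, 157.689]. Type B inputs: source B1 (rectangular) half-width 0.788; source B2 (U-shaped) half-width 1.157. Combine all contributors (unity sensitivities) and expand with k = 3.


mean = (157.093 + 156.403 + 159.109 + 157.323 + 159.853 + 156.512 + 158.424 + 157.3 + 157.689) / 9 = 157.7451111
s = sqrt(sum((x - mean)^2)/(n-1)) = 1.1667692
u_A = s / sqrt(n) = 1.1667692 / sqrt(9) = 0.38892307
u_B1 = 0.788 / sqrt(3) = 0.45495201
u_B2 = 1.157 / sqrt(2) = 0.81812255
uc = sqrt(0.38892307^2 + 0.45495201^2 + 0.81812255^2) = 1.0136898
U = k * uc = 3 * 1.0136898
U = 3.0411

3.0411


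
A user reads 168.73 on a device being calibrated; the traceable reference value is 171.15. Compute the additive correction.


Correction = standard - reading
= 171.15 - 168.73
= 2.4200

2.4200


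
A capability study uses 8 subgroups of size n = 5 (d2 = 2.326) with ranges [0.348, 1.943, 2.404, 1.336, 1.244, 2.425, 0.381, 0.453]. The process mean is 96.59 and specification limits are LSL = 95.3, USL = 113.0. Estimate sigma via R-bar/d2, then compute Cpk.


R_bar = (0.348 + 1.943 + 2.404 + 1.336 + 1.244 + 2.425 + 0.381 + 0.453) / 8 = 1.31675
sigma = R_bar / d2 = 1.31675 / 2.326 = 0.5661006
Cp = (USL - LSL)/(6*sigma) = (113.0 - 95.3)/(6*0.5661006) = 5.2111
Cpu = (113.0 - 96.59)/(3*0.5661006) = 9.6626
Cpl = (96.59 - 95.3)/(3*0.5661006) = 0.7596
Cpk = min(Cpu, Cpl) = 0.7596

0.7596


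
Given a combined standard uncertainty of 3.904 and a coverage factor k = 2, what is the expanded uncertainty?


U = k * uc
U = 2 * 3.904
U = 7.8080

7.8080


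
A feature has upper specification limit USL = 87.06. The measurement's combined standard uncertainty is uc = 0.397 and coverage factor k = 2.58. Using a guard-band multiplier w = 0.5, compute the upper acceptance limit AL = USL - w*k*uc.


U = k * uc = 2.58 * 0.397 = 1.02426
guard band g = w * U = 0.5 * 1.02426 = 0.51213
AL = USL - g = 87.06 - 0.51213
AL = 86.5479

86.5479


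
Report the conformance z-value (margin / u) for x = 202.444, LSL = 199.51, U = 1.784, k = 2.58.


u = U / k = 1.784 / 2.58 = 0.69147287
margin = |LSL - x| = |199.51 - 202.444| = 2.934
z = margin / u = 2.934 / 0.69147287
z = 4.2431

4.2431


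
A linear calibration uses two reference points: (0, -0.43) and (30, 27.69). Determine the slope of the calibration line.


slope = (y2 - y1) / (x2 - x1)
= (27.69 - -0.43) / (30 - 0)
= 28.1200 / 30
= 0.9373

0.9373


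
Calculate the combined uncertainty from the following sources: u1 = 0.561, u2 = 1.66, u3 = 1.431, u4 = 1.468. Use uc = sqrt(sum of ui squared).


uc = sqrt(0.561^2 + 1.66^2 + 1.431^2 + 1.468^2)
uc = sqrt(7.273106)
uc = 2.6969

2.6969


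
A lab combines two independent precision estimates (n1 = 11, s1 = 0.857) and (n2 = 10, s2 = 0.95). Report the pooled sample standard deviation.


s_p = sqrt(((n1-1)*s1^2 + (n2-1)*s2^2) / (n1+n2-2))
numerator = (11-1)*0.857^2 + (10-1)*0.95^2 = 7.34449 + 8.1225 = 15.46699
denominator = 11 + 10 - 2 = 19
s_p^2 = 15.46699 / 19 = 0.81405211
s_p = sqrt(0.81405211) = 0.9022

0.9022


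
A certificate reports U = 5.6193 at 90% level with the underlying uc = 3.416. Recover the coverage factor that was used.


k = U / uc
k = 5.6193 / 3.416
k = 1.645

1.645


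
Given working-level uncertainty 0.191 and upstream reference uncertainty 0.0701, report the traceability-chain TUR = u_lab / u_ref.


TUR = u_lab / u_ref
= 0.191 / 0.0701
= 2.7247

2.7247


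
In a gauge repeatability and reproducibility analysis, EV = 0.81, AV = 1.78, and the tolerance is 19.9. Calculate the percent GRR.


GRR = sqrt(EV^2 + AV^2) = sqrt(0.81^2 + 1.78^2) = 1.9556329
%GRR = GRR / tol * 100 = 1.9556329 / 19.9 * 100
%GRR = 9.8273

9.8273


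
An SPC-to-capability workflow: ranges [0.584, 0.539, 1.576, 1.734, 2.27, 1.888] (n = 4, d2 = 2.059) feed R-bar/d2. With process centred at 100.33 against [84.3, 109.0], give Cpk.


R_bar = (0.584 + 0.539 + 1.576 + 1.734 + 2.27 + 1.888) / 6 = 1.4318333
sigma = R_bar / d2 = 1.4318333 / 2.059 = 0.69540228
Cp = (USL - LSL)/(6*sigma) = (109.0 - 84.3)/(6*0.69540228) = 5.9198
Cpu = (109.0 - 100.33)/(3*0.69540228) = 4.1559
Cpl = (100.33 - 84.3)/(3*0.69540228) = 7.6838
Cpk = min(Cpu, Cpl) = 4.1559

4.1559


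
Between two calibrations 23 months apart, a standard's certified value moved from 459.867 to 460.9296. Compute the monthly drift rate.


rate = (v2 - v1) / months
= (460.9296 - 459.867) / 23
= 1.0626 / 23
= 0.0462

0.0462


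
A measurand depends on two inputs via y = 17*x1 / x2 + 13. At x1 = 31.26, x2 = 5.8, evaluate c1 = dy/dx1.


y = 17*x1 / x2 + 13
dy/dx1 = 17/x2
Evaluate at x2 = 5.8: c1 = 17 / 5.8
c1 = 2.9310

2.9310


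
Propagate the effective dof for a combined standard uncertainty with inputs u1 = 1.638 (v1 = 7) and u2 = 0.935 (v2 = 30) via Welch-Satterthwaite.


uc = sqrt(u1^2 + u2^2) = sqrt(1.638^2 + 0.935^2) = 1.8860724
v_eff = uc^4 / (u1^4/v1 + u2^4/v2)
= 1.8860724^4 / (1.638^4/7 + 0.935^4/30)
= 12.654163 / 1.0538649
v_eff = 12.0074

12.0074


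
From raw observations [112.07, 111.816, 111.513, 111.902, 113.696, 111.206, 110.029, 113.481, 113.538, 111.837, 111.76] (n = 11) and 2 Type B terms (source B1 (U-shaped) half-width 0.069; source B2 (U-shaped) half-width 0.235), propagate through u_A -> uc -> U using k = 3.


mean = (112.07 + 111.816 + 111.513 + 111.902 + 113.696 + 111.206 + 110.029 + 113.481 + 113.538 + 111.837 + 111.76) / 11 = 112.0770909
s = sqrt(sum((x - mean)^2)/(n-1)) = 1.107015
u_A = s / sqrt(n) = 1.107015 / sqrt(11) = 0.33377758
u_B1 = 0.069 / sqrt(2) = 0.048790368
u_B2 = 0.235 / sqrt(2) = 0.16617009
uc = sqrt(0.33377758^2 + 0.048790368^2 + 0.16617009^2) = 0.37603254
U = k * uc = 3 * 0.37603254
U = 1.1281

1.1281


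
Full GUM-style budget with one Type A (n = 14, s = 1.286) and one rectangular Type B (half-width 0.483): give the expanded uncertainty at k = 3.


u_A = s / sqrt(n) = 1.286 / sqrt(14) = 0.34369796
u_B = half_width / sqrt(3) = 0.483 / sqrt(3) = 0.27886018
uc = sqrt(u_A^2 + u_B^2) = sqrt(0.34369796^2 + 0.27886018^2) = 0.44259608
U = k * uc = 3 * 0.44259608
U = 1.3278

1.3278


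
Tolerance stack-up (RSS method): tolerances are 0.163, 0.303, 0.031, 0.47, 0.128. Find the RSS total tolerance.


RSS = sqrt(0.163^2 + 0.303^2 + 0.031^2 + 0.47^2 + 0.128^2)
= sqrt(0.356623)
= 0.5972

0.5972


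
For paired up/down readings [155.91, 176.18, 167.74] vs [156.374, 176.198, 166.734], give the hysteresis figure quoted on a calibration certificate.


|155.91 - 156.374| = 0.4640
|176.18 - 176.198| = 0.0180
|167.74 - 166.734| = 1.0060
hysteresis = max(diffs) = 1.0060

1.0060


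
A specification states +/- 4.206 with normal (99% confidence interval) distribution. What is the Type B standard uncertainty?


u_B = half_width / 2.576
u_B = 4.206 / 2.576
u_B = 1.6328

1.6328


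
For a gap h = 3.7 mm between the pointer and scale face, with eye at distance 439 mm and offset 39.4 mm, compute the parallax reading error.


error = h * offset / d
= 3.7 * 39.4 / 439
= 0.3321

0.3321


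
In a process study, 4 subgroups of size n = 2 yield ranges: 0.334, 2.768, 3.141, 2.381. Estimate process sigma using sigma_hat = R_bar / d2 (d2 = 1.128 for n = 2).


R_bar = (0.334 + 2.768 + 3.141 + 2.381) / 4
R_bar = 8.624 / 4 = 2.156
sigma_hat = R_bar / d2 = 2.156 / 1.128 = 1.9113

1.9113


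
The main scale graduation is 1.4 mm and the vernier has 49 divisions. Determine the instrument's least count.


LC = MSD / n_div
= 1.4 / 49
= 0.0286

0.0286


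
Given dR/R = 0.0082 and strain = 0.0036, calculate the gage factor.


GF = (dR/R) / epsilon
= 0.0082 / 0.0036
= 2.2778

2.2778


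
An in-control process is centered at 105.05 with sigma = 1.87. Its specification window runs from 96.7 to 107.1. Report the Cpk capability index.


Cpu = (USL - mean) / (3*sigma) = (107.1 - 105.05) / (3*1.87) = 0.3654
Cpl = (mean - LSL) / (3*sigma) = (105.05 - 96.7) / (3*1.87) = 1.4884
Cpk = min(Cpu, Cpl) = 0.3654

0.3654


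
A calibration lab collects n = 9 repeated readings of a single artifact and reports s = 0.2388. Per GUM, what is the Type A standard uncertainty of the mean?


u_A = s / sqrt(n)
u_A = 0.2388 / sqrt(9)
u_A = 0.2388 / 3
u_A = 0.0796

0.0796


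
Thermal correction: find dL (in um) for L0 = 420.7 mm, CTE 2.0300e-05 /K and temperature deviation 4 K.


dL = L * alpha * dT
= 420.7 * 2.0300e-05 * 4
= 0.0341608 mm
dL_um = 0.0341608 * 1000 = 34.1608 um

34.1608


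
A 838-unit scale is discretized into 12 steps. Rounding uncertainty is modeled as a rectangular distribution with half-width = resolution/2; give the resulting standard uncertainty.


resolution = range / divisions
resolution = 838 / 12 = 69.833333
u_res = resolution / (2*sqrt(3))
u_res = 69.833333 / 3.4641016
u_res = 20.1591

20.1591


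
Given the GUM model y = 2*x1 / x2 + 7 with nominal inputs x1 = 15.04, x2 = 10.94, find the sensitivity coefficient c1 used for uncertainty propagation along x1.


y = 2*x1 / x2 + 7
dy/dx1 = 2/x2
Evaluate at x2 = 10.94: c1 = 2 / 10.94
c1 = 0.1828

0.1828


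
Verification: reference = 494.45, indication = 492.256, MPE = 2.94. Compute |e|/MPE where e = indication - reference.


e = indication - reference = 492.256 - 494.45 = -2.1940
|e| = 2.1940
ratio = |e| / MPE = 2.1940 / 2.94
ratio = 0.7463

0.7463


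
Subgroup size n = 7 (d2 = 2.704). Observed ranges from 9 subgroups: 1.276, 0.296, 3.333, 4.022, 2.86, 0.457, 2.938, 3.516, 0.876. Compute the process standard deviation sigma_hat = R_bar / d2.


R_bar = (1.276 + 0.296 + 3.333 + 4.022 + 2.86 + 0.457 + 2.938 + 3.516 + 0.876) / 9
R_bar = 19.574 / 9 = 2.1748889
sigma_hat = R_bar / d2 = 2.1748889 / 2.704 = 0.8043

0.8043


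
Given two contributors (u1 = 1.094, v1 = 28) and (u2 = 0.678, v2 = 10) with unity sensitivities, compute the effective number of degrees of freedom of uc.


uc = sqrt(u1^2 + u2^2) = sqrt(1.094^2 + 0.678^2) = 1.2870587
v_eff = uc^4 / (u1^4/v1 + u2^4/v2)
= 1.2870587^4 / (1.094^4/28 + 0.678^4/10)
= 2.7440588 / 0.072288667
v_eff = 37.9597

37.9597


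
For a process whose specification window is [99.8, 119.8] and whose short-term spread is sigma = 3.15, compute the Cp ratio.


Cp = (USL - LSL) / (6 * sigma)
= (119.8 - 99.8) / (6 * 3.15)
= 20.0000 / 18.9000
= 1.0582

1.0582


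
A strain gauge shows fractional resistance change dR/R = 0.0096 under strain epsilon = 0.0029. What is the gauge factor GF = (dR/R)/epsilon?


GF = (dR/R) / epsilon
= 0.0096 / 0.0029
= 3.3103

3.3103


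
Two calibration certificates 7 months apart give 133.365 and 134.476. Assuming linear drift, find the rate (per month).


rate = (v2 - v1) / months
= (134.476 - 133.365) / 7
= 1.1110 / 7
= 0.1587

0.1587


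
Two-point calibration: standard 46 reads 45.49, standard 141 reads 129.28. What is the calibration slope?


slope = (y2 - y1) / (x2 - x1)
= (129.28 - 45.49) / (141 - 46)
= 83.7900 / 95
= 0.8820

0.8820


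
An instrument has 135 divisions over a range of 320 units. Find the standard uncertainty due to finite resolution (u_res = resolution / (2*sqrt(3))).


resolution = range / divisions
resolution = 320 / 135 = 2.3703704
u_res = resolution / (2*sqrt(3))
u_res = 2.3703704 / 3.4641016
u_res = 0.6843

0.6843


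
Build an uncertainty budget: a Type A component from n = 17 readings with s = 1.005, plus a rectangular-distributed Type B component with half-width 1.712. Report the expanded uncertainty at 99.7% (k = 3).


u_A = s / sqrt(n) = 1.005 / sqrt(17) = 0.2437483
u_B = half_width / sqrt(3) = 1.712 / sqrt(3) = 0.98842366
uc = sqrt(u_A^2 + u_B^2) = sqrt(0.2437483^2 + 0.98842366^2) = 1.0180347
U = k * uc = 3 * 1.0180347
U = 3.0541

3.0541


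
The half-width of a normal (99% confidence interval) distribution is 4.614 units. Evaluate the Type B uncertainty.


u_B = half_width / 2.576
u_B = 4.614 / 2.576
u_B = 1.7911

1.7911


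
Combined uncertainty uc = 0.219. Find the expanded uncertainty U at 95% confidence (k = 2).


U = k * uc
U = 2 * 0.219
U = 0.4380

0.4380


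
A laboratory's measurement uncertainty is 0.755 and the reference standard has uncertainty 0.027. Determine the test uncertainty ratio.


TUR = u_lab / u_ref
= 0.755 / 0.027
= 27.9630

27.9630


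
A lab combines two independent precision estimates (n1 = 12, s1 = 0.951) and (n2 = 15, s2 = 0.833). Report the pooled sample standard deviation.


s_p = sqrt(((n1-1)*s1^2 + (n2-1)*s2^2) / (n1+n2-2))
numerator = (12-1)*0.951^2 + (15-1)*0.833^2 = 9.948411 + 9.714446 = 19.662857
denominator = 12 + 15 - 2 = 25
s_p^2 = 19.662857 / 25 = 0.78651428
s_p = sqrt(0.78651428) = 0.8869

0.8869


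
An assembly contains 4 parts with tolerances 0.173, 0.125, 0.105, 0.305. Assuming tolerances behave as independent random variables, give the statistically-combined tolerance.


RSS = sqrt(0.173^2 + 0.125^2 + 0.105^2 + 0.305^2)
= sqrt(0.149604)
= 0.3868

0.3868


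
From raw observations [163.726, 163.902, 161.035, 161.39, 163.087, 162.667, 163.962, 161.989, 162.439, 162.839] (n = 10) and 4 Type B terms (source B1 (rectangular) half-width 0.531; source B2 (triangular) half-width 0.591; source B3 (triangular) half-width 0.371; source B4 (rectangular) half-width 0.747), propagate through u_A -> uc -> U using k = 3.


mean = (163.726 + 163.902 + 161.035 + 161.39 + 163.087 + 162.667 + 163.962 + 161.989 + 162.439 + 162.839) / 10 = 162.7036
s = sqrt(sum((x - mean)^2)/(n-1)) = 1.0177393
u_A = s / sqrt(n) = 1.0177393 / sqrt(10) = 0.32183743
u_B1 = 0.531 / sqrt(3) = 0.30657299
u_B2 = 0.591 / sqrt(6) = 0.24127474
u_B3 = 0.371 / sqrt(6) = 0.15146012
u_B4 = 0.747 / sqrt(3) = 0.43128065
uc = sqrt(0.32183743^2 + 0.30657299^2 + 0.24127474^2 + 0.15146012^2 + 0.43128065^2) = 0.68170595
U = k * uc = 3 * 0.68170595
U = 2.0451

2.0451


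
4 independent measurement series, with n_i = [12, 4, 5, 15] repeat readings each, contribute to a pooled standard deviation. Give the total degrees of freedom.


nu = sum_i (n_i - 1)
nu = ((12 - 1) + (4 - 1) + (5 - 1) + (15 - 1))
nu = 11 + 3 + 4 + 14
nu = 32

32


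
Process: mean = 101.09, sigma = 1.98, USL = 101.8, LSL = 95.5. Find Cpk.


Cpu = (USL - mean) / (3*sigma) = (101.8 - 101.09) / (3*1.98) = 0.1195
Cpl = (mean - LSL) / (3*sigma) = (101.09 - 95.5) / (3*1.98) = 0.9411
Cpk = min(Cpu, Cpl) = 0.1195

0.1195


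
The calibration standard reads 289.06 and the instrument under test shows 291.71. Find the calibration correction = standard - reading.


Correction = standard - reading
= 289.06 - 291.71
= -2.6500

-2.6500


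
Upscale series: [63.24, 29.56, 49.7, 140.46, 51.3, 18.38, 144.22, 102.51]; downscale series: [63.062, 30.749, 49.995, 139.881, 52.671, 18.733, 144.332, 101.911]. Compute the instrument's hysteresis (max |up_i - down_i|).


|63.24 - 63.062| = 0.1780
|29.56 - 30.749| = 1.1890
|49.7 - 49.995| = 0.2950
|140.46 - 139.881| = 0.5790
|51.3 - 52.671| = 1.3710
|18.38 - 18.733| = 0.3530
|144.22 - 144.332| = 0.1120
|102.51 - 101.911| = 0.5990
hysteresis = max(diffs) = 1.3710

1.3710


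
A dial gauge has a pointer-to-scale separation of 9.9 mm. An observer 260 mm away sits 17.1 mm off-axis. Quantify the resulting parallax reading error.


error = h * offset / d
= 9.9 * 17.1 / 260
= 0.6511

0.6511


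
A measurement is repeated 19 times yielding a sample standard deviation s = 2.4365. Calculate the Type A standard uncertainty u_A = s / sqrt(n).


u_A = s / sqrt(n)
u_A = 2.4365 / sqrt(19)
u_A = 2.4365 / 4.3588989
u_A = 0.5590

0.5590


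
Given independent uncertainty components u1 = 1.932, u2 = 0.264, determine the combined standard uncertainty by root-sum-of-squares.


uc = sqrt(1.932^2 + 0.264^2)
uc = sqrt(3.80232)
uc = 1.9500

1.9500


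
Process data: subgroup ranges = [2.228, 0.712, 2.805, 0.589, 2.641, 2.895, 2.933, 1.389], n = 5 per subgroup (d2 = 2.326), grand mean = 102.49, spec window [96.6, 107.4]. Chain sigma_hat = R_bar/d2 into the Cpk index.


R_bar = (2.228 + 0.712 + 2.805 + 0.589 + 2.641 + 2.895 + 2.933 + 1.389) / 8 = 2.024
sigma = R_bar / d2 = 2.024 / 2.326 = 0.87016337
Cp = (USL - LSL)/(6*sigma) = (107.4 - 96.6)/(6*0.87016337) = 2.0686
Cpu = (107.4 - 102.49)/(3*0.87016337) = 1.8809
Cpl = (102.49 - 96.6)/(3*0.87016337) = 2.2563
Cpk = min(Cpu, Cpl) = 1.8809

1.8809


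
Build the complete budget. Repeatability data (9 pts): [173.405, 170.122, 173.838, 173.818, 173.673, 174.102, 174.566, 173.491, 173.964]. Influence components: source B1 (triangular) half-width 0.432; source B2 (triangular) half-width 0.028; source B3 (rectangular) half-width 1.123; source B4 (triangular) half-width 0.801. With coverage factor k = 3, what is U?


mean = (173.405 + 170.122 + 173.838 + 173.818 + 173.673 + 174.102 + 174.566 + 173.491 + 173.964) / 9 = 173.4421111
s = sqrt(sum((x - mean)^2)/(n-1)) = 1.2917615
u_A = s / sqrt(n) = 1.2917615 / sqrt(9) = 0.43058717
u_B1 = 0.432 / sqrt(6) = 0.17636326
u_B2 = 0.028 / sqrt(6) = 0.011430952
u_B3 = 1.123 / sqrt(3) = 0.64836435
u_B4 = 0.801 / sqrt(6) = 0.32700688
uc = sqrt(0.43058717^2 + 0.17636326^2 + 0.011430952^2 + 0.64836435^2 + 0.32700688^2) = 0.86252525
U = k * uc = 3 * 0.86252525
U = 2.5876

2.5876


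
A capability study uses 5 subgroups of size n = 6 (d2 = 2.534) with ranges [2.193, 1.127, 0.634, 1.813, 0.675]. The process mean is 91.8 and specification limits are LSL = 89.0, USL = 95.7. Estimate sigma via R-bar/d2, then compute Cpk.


R_bar = (2.193 + 1.127 + 0.634 + 1.813 + 0.675) / 5 = 1.2884
sigma = R_bar / d2 = 1.2884 / 2.534 = 0.50844515
Cp = (USL - LSL)/(6*sigma) = (95.7 - 89.0)/(6*0.50844515) = 2.1962
Cpu = (95.7 - 91.8)/(3*0.50844515) = 2.5568
Cpl = (91.8 - 89.0)/(3*0.50844515) = 1.8357
Cpk = min(Cpu, Cpl) = 1.8357

1.8357


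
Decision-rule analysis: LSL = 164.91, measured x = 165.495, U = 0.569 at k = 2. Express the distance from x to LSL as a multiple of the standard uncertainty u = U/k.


u = U / k = 0.569 / 2 = 0.2845
margin = |LSL - x| = |164.91 - 165.495| = 0.585
z = margin / u = 0.585 / 0.2845
z = 2.0562

2.0562


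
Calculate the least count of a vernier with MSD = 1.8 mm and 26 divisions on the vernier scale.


LC = MSD / n_div
= 1.8 / 26
= 0.0692

0.0692


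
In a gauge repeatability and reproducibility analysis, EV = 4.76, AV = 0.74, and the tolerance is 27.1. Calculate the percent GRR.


GRR = sqrt(EV^2 + AV^2) = sqrt(4.76^2 + 0.74^2) = 4.8171776
%GRR = GRR / tol * 100 = 4.8171776 / 27.1 * 100
%GRR = 17.7756

17.7756


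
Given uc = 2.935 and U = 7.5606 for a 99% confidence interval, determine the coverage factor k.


k = U / uc
k = 7.5606 / 2.935
k = 2.576

2.576


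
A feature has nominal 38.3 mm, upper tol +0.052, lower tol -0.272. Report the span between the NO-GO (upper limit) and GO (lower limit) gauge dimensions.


GO = nominal - lower_tol (smallest hole = maximum material condition)
GO = 38.3 - 0.272 = 38.028
NO-GO = nominal + upper_tol (largest hole = least material condition)
NO-GO = 38.3 + 0.052 = 38.352
spread = NO-GO - GO = 38.352 - 38.028 = 0.3240

0.3240


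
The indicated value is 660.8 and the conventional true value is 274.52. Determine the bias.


Systematic error = measured - true
= 660.8 - 274.52
= 386.2800

386.2800


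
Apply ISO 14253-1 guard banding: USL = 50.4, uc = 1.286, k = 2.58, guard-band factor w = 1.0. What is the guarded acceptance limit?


U = k * uc = 2.58 * 1.286 = 3.31788
guard band g = w * U = 1.0 * 3.31788 = 3.31788
AL = USL - g = 50.4 - 3.31788
AL = 47.0821

47.0821


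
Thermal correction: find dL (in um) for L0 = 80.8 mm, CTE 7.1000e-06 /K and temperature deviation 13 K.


dL = L * alpha * dT
= 80.8 * 7.1000e-06 * 13
= 0.0074578 mm
dL_um = 0.0074578 * 1000 = 7.4578 um

7.4578


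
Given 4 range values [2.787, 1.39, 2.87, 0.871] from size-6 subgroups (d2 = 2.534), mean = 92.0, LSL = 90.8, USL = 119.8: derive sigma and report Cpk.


R_bar = (2.787 + 1.39 + 2.87 + 0.871) / 4 = 1.9795
sigma = R_bar / d2 = 1.9795 / 2.534 = 0.78117601
Cp = (USL - LSL)/(6*sigma) = (119.8 - 90.8)/(6*0.78117601) = 6.1873
Cpu = (119.8 - 92.0)/(3*0.78117601) = 11.8625
Cpl = (92.0 - 90.8)/(3*0.78117601) = 0.5120
Cpk = min(Cpu, Cpl) = 0.5120

0.5120


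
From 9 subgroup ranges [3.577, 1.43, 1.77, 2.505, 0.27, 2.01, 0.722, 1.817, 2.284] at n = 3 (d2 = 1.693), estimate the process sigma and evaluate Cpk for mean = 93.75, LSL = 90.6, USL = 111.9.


R_bar = (3.577 + 1.43 + 1.77 + 2.505 + 0.27 + 2.01 + 0.722 + 1.817 + 2.284) / 9 = 1.8205556
sigma = R_bar / d2 = 1.8205556 / 1.693 = 1.0753429
Cp = (USL - LSL)/(6*sigma) = (111.9 - 90.6)/(6*1.0753429) = 3.3013
Cpu = (111.9 - 93.75)/(3*1.0753429) = 5.6261
Cpl = (93.75 - 90.6)/(3*1.0753429) = 0.9764
Cpk = min(Cpu, Cpl) = 0.9764

0.9764


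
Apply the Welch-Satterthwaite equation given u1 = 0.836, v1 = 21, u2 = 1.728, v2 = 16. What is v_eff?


uc = sqrt(u1^2 + u2^2) = sqrt(0.836^2 + 1.728^2) = 1.9196041
v_eff = uc^4 / (u1^4/v1 + u2^4/v2)
= 1.9196041^4 / (0.836^4/21 + 1.728^4/16)
= 13.57834 / 0.58051607
v_eff = 23.3901

23.3901


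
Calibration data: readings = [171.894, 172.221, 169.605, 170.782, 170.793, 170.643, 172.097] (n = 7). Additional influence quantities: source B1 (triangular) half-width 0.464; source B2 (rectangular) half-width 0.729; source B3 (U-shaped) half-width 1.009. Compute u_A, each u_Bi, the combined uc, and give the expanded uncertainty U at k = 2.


mean = (171.894 + 172.221 + 169.605 + 170.782 + 170.793 + 170.643 + 172.097) / 7 = 171.1478571
s = sqrt(sum((x - mean)^2)/(n-1)) = 0.95780138
u_A = s / sqrt(n) = 0.95780138 / sqrt(7) = 0.36201489
u_B1 = 0.464 / sqrt(6) = 0.18942721
u_B2 = 0.729 / sqrt(3) = 0.42088835
u_B3 = 1.009 / sqrt(2) = 0.71347074
uc = sqrt(0.36201489^2 + 0.18942721^2 + 0.42088835^2 + 0.71347074^2) = 0.92364763
U = k * uc = 2 * 0.92364763
U = 1.8473

1.8473


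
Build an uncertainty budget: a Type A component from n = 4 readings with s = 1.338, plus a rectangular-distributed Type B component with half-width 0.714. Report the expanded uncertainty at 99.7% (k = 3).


u_A = s / sqrt(n) = 1.338 / sqrt(4) = 0.669
u_B = half_width / sqrt(3) = 0.714 / sqrt(3) = 0.41222809
uc = sqrt(u_A^2 + u_B^2) = sqrt(0.669^2 + 0.41222809^2) = 0.78580723
U = k * uc = 3 * 0.78580723
U = 2.3574

2.3574


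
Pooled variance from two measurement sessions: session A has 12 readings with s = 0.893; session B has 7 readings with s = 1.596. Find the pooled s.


s_p = sqrt(((n1-1)*s1^2 + (n2-1)*s2^2) / (n1+n2-2))
numerator = (12-1)*0.893^2 + (7-1)*1.596^2 = 8.771939 + 15.283296 = 24.055235
denominator = 12 + 7 - 2 = 17
s_p^2 = 24.055235 / 17 = 1.4150138
s_p = sqrt(1.4150138) = 1.1895

1.1895


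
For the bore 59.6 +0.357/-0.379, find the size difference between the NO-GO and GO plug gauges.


GO = nominal - lower_tol (smallest hole = maximum material condition)
GO = 59.6 - 0.379 = 59.221
NO-GO = nominal + upper_tol (largest hole = least material condition)
NO-GO = 59.6 + 0.357 = 59.957
spread = NO-GO - GO = 59.957 - 59.221 = 0.7360

0.7360


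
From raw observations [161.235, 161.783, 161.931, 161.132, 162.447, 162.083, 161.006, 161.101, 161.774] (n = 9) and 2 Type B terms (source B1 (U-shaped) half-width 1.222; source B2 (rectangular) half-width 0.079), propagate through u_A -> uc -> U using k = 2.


mean = (161.235 + 161.783 + 161.931 + 161.132 + 162.447 + 162.083 + 161.006 + 161.101 + 161.774) / 9 = 161.6102222
s = sqrt(sum((x - mean)^2)/(n-1)) = 0.5095549
u_A = s / sqrt(n) = 0.5095549 / sqrt(9) = 0.16985163
u_B1 = 1.222 / sqrt(2) = 0.86408449
u_B2 = 0.079 / sqrt(3) = 0.045610671
uc = sqrt(0.16985163^2 + 0.86408449^2 + 0.045610671^2) = 0.88180038
U = k * uc = 2 * 0.88180038
U = 1.7636

1.7636


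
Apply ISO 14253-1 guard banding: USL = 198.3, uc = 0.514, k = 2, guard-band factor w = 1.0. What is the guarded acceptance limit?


U = k * uc = 2 * 0.514 = 1.028
guard band g = w * U = 1.0 * 1.028 = 1.028
AL = USL - g = 198.3 - 1.028
AL = 197.2720

197.2720


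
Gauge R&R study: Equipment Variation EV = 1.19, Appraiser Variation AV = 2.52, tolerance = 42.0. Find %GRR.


GRR = sqrt(EV^2 + AV^2) = sqrt(1.19^2 + 2.52^2) = 2.7868441
%GRR = GRR / tol * 100 = 2.7868441 / 42.0 * 100
%GRR = 6.6353

6.6353


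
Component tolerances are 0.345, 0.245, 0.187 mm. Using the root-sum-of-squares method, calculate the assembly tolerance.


RSS = sqrt(0.345^2 + 0.245^2 + 0.187^2)
= sqrt(0.214019)
= 0.4626

0.4626


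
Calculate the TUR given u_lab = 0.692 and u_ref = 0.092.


TUR = u_lab / u_ref
= 0.692 / 0.092
= 7.5217

7.5217


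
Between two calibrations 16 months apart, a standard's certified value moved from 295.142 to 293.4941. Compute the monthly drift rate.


rate = (v2 - v1) / months
= (293.4941 - 295.142) / 16
= -1.6479 / 16
= -0.1030

-0.1030


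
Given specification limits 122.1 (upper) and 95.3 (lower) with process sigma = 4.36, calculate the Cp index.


Cp = (USL - LSL) / (6 * sigma)
= (122.1 - 95.3) / (6 * 4.36)
= 26.8000 / 26.1600
= 1.0245

1.0245


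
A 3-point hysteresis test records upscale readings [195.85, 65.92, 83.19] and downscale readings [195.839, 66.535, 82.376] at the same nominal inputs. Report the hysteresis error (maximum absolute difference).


|195.85 - 195.839| = 0.0110
|65.92 - 66.535| = 0.6150
|83.19 - 82.376| = 0.8140
hysteresis = max(diffs) = 0.8140

0.8140


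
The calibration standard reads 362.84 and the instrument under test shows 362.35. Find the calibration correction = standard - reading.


Correction = standard - reading
= 362.84 - 362.35
= 0.4900

0.4900


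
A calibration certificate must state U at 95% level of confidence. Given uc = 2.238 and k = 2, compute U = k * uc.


U = k * uc
U = 2 * 2.238
U = 4.4760

4.4760


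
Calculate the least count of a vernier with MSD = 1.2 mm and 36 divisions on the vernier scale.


LC = MSD / n_div
= 1.2 / 36
= 0.0333

0.0333


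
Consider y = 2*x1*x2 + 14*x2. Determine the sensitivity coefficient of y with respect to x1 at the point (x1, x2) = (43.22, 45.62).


y = 2*x1*x2 + 14*x2
dy/dx1 = 2*x2
Evaluate at x2 = 45.62: c1 = 2 * 45.62
c1 = 91.2400

91.2400


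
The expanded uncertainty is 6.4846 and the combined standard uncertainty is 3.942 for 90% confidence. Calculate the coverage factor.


k = U / uc
k = 6.4846 / 3.942
k = 1.645

1.645


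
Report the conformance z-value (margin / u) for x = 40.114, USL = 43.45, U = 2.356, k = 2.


u = U / k = 2.356 / 2 = 1.178
margin = |USL - x| = |43.45 - 40.114| = 3.336
z = margin / u = 3.336 / 1.178
z = 2.8319

2.8319


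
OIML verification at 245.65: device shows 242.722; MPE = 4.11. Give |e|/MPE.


e = indication - reference = 242.722 - 245.65 = -2.9280
|e| = 2.9280
ratio = |e| / MPE = 2.9280 / 4.11
ratio = 0.7124

0.7124


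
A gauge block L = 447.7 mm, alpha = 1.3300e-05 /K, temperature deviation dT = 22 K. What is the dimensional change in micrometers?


dL = L * alpha * dT
= 447.7 * 1.3300e-05 * 22
= 0.1309970 mm
dL_um = 0.1309970 * 1000 = 130.9970 um

130.9970


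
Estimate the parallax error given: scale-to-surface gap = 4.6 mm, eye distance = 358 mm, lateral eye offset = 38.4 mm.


error = h * offset / d
= 4.6 * 38.4 / 358
= 0.4934

0.4934


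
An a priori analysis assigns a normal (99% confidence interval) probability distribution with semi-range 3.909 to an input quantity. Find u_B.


u_B = half_width / 2.576
u_B = 3.909 / 2.576
u_B = 1.5175

1.5175


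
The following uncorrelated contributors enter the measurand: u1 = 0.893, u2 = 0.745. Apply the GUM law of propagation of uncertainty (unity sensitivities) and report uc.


uc = sqrt(0.893^2 + 0.745^2)
uc = sqrt(1.352474)
uc = 1.1630

1.1630


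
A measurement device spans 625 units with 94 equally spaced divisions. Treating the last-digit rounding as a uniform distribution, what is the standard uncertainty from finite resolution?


resolution = range / divisions
resolution = 625 / 94 = 6.6489362
u_res = resolution / (2*sqrt(3))
u_res = 6.6489362 / 3.4641016
u_res = 1.9194

1.9194


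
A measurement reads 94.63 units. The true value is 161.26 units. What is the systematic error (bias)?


Systematic error = measured - true
= 94.63 - 161.26
= -66.6300

-66.6300


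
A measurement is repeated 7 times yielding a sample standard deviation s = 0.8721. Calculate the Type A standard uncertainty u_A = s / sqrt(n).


u_A = s / sqrt(n)
u_A = 0.8721 / sqrt(7)
u_A = 0.8721 / 2.6457513
u_A = 0.3296

0.3296


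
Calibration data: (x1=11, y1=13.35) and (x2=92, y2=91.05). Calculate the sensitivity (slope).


slope = (y2 - y1) / (x2 - x1)
= (91.05 - 13.35) / (92 - 11)
= 77.7000 / 81
= 0.9593

0.9593


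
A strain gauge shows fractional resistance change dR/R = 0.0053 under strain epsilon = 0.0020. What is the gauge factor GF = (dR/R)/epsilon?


GF = (dR/R) / epsilon
= 0.0053 / 0.0020
= 2.6500

2.6500


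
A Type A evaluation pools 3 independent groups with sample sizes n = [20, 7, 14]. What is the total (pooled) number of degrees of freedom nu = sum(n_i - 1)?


nu = sum_i (n_i - 1)
nu = ((20 - 1) + (7 - 1) + (14 - 1))
nu = 19 + 6 + 13
nu = 38

38


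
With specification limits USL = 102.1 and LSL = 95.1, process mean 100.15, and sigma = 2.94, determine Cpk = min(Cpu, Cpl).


Cpu = (USL - mean) / (3*sigma) = (102.1 - 100.15) / (3*2.94) = 0.2211
Cpl = (mean - LSL) / (3*sigma) = (100.15 - 95.1) / (3*2.94) = 0.5726
Cpk = min(Cpu, Cpl) = 0.2211

0.2211
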